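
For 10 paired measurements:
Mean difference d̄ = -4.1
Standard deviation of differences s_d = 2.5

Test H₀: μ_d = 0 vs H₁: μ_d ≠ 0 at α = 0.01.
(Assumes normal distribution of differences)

df = n - 1 = 9
SE = s_d/√n = 2.5/√10 = 0.7906
t = d̄/SE = -4.1/0.7906 = -5.1859
Critical value: t_{0.005,9} = ±3.250
p-value ≈ 0.0006
Decision: reject H₀

Answer: t = -5.1859, reject H₀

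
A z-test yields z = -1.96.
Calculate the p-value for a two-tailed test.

For z = -1.96:
p = 2×P(Z > |-1.96|) = 2×(1 - Φ(1.96)) = 0.0500

Answer: p-value ≈ 0.0500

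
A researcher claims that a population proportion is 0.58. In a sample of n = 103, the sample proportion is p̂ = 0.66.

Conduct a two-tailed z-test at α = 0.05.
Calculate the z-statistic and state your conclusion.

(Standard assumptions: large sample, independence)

Answer: z = 1.6450, fail to reject H₀

Derivation:
H₀: p = 0.58, H₁: p ≠ 0.58
Standard error: SE = √(p₀(1-p₀)/n) = √(0.58×0.42/103) = 0.048632
z-statistic: z = (p̂ - p₀)/SE = (0.66 - 0.58)/0.048632 = 1.6450
Critical value: z_0.025 = ±1.960
p-value = 0.1000
Decision: fail to reject H₀ at α = 0.05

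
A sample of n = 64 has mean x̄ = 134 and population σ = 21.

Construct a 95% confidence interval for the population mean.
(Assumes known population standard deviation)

Confidence level: 95%, α = 0.05
z_0.025 = 1.960
SE = σ/√n = 21/√64 = 2.6250
Margin of error = 1.960 × 2.6250 = 5.1450
CI: x̄ ± margin = 134 ± 5.1450
CI: (128.8550, 139.1450)

Answer: (128.8550, 139.1450)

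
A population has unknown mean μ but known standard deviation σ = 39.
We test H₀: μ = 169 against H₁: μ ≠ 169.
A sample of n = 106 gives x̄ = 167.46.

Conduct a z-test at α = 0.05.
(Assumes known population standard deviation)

Standard error: SE = σ/√n = 39/√106 = 3.7880
z-statistic: z = (x̄ - μ₀)/SE = (167.46 - 169)/3.7880 = -0.4065
Critical value: ±1.960
p-value = 0.6844
Decision: fail to reject H₀

Answer: z = -0.4065, fail to reject H₀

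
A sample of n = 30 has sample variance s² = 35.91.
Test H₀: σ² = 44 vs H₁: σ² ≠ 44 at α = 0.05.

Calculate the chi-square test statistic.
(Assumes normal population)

df = n - 1 = 29
χ² = (n-1)s²/σ₀² = 29×35.91/44 = 23.6680
Critical values: χ²_{0.975,29} = 16.047, χ²_{0.025,29} = 45.722
Rejection region: χ² < 16.047 or χ² > 45.722
Decision: fail to reject H₀

Answer: χ² = 23.6680, fail to reject H₀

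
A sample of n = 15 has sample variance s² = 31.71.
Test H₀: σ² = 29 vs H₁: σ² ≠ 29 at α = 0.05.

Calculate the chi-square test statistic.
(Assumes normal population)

df = n - 1 = 14
χ² = (n-1)s²/σ₀² = 14×31.71/29 = 15.3083
Critical values: χ²_{0.975,14} = 5.629, χ²_{0.025,14} = 26.119
Rejection region: χ² < 5.629 or χ² > 26.119
Decision: fail to reject H₀

Answer: χ² = 15.3083, fail to reject H₀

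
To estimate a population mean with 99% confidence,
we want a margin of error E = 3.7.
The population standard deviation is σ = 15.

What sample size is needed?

z_0.005 = 2.576
n = (z×σ/E)² = (2.576×15/3.7)²
n = 109.0613
Round up: n = 110

Answer: n = 110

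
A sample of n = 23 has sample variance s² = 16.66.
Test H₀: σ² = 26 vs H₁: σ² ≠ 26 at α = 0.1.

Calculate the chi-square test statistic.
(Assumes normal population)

Answer: χ² = 14.0969, fail to reject H₀

Derivation:
df = n - 1 = 22
χ² = (n-1)s²/σ₀² = 22×16.66/26 = 14.0969
Critical values: χ²_{0.95,22} = 12.338, χ²_{0.05,22} = 33.924
Rejection region: χ² < 12.338 or χ² > 33.924
Decision: fail to reject H₀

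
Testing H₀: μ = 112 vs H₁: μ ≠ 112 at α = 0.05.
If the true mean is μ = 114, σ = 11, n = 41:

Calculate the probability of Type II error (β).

SE = σ/√n = 11/√41 = 1.7179
Critical values: μ₀ ± z_0.025×SE = 112 ± 1.960×1.7179
Acceptance region: (108.6329, 115.3671)
Under H₁ (μ = 114): z_high = (115.3671 - 114)/1.7179 = 0.7958, z_low = (108.6329 - 114)/1.7179 = -3.1242
β = P(not reject | H₁) = Φ(0.7958) - Φ(-3.1242) ≈ 0.7860

Answer: β ≈ 0.7860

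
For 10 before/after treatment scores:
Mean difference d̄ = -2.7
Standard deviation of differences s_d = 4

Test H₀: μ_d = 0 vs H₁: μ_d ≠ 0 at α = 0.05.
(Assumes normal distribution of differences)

df = n - 1 = 9
SE = s_d/√n = 4/√10 = 1.2649
t = d̄/SE = -2.7/1.2649 = -2.1346
Critical value: t_{0.025,9} = ±2.262
p-value ≈ 0.0616
Decision: fail to reject H₀

Answer: t = -2.1346, fail to reject H₀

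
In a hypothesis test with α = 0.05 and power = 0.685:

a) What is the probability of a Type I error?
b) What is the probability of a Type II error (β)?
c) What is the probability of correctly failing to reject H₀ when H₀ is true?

Answer: a) 0.05, b) 0.315, c) 0.95

Derivation:
a) Type I error probability = α = 0.05
b) Power = P(reject H₀ | H₁ true) = 1 - β = 0.685, so Type II error probability = β = 1 - Power = 0.315
c) P(fail to reject H₀ | H₀ true) = 1 - α = 0.95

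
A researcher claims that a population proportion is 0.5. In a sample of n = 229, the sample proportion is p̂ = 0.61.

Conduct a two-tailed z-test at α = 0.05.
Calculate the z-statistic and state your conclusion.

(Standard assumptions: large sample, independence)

H₀: p = 0.5, H₁: p ≠ 0.5
Standard error: SE = √(p₀(1-p₀)/n) = √(0.5×0.5/229) = 0.033041
z-statistic: z = (p̂ - p₀)/SE = (0.61 - 0.5)/0.033041 = 3.3292
Critical value: z_0.025 = ±1.960
p-value = 0.0009
Decision: reject H₀ at α = 0.05

Answer: z = 3.3292, reject H₀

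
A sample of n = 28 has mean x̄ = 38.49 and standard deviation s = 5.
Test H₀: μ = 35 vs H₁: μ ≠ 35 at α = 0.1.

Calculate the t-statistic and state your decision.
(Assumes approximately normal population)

df = n - 1 = 27
SE = s/√n = 5/√28 = 0.9449
t = (x̄ - μ₀)/SE = (38.49 - 35)/0.9449 = 3.6935
Critical value: t_{0.05,27} = ±1.703
p-value ≈ 0.0010
Decision: reject H₀

Answer: t = 3.6935, reject H₀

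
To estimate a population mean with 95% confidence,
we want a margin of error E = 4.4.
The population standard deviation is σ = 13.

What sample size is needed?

z_0.025 = 1.960
n = (z×σ/E)² = (1.960×13/4.4)²
n = 33.5346
Round up: n = 34

Answer: n = 34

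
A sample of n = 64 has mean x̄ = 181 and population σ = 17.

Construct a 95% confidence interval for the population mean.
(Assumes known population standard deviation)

Confidence level: 95%, α = 0.05
z_0.025 = 1.960
SE = σ/√n = 17/√64 = 2.1250
Margin of error = 1.960 × 2.1250 = 4.1650
CI: x̄ ± margin = 181 ± 4.1650
CI: (176.8350, 185.1650)

Answer: (176.8350, 185.1650)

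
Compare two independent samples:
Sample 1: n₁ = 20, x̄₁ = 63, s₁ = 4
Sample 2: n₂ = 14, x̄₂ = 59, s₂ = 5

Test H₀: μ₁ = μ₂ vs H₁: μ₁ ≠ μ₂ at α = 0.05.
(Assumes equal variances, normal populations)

Answer: t = 2.5892, reject H₀

Derivation:
Pooled variance: s²_p = [19×4² + 13×5²]/(32) = 19.6562
s_p = 4.4335
SE = s_p×√(1/n₁ + 1/n₂) = 4.4335×√(1/20 + 1/14) = 1.5449
t = (x̄₁ - x̄₂)/SE = (63 - 59)/1.5449 = 2.5892
df = 32, t-critical = ±2.037
Decision: reject H₀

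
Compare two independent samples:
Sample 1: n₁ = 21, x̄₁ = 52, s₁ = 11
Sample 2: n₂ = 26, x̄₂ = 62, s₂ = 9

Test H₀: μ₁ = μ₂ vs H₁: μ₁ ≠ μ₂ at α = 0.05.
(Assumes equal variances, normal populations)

Answer: t = -3.4294, reject H₀

Derivation:
Pooled variance: s²_p = [20×11² + 25×9²]/(45) = 98.7778
s_p = 9.9387
SE = s_p×√(1/n₁ + 1/n₂) = 9.9387×√(1/21 + 1/26) = 2.9160
t = (x̄₁ - x̄₂)/SE = (52 - 62)/2.9160 = -3.4294
df = 45, t-critical = ±2.014
Decision: reject H₀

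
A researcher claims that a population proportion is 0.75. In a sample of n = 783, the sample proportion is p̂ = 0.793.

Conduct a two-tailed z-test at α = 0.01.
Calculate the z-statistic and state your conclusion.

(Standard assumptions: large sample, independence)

Answer: z = 2.7787, reject H₀

Derivation:
H₀: p = 0.75, H₁: p ≠ 0.75
Standard error: SE = √(p₀(1-p₀)/n) = √(0.75×0.25/783) = 0.015475
z-statistic: z = (p̂ - p₀)/SE = (0.793 - 0.75)/0.015475 = 2.7787
Critical value: z_0.005 = ±2.576
p-value = 0.0055
Decision: reject H₀ at α = 0.01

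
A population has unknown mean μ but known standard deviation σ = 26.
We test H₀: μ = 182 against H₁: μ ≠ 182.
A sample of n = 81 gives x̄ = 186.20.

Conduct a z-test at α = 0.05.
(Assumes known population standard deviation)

Standard error: SE = σ/√n = 26/√81 = 2.8889
z-statistic: z = (x̄ - μ₀)/SE = (186.20 - 182)/2.8889 = 1.4538
Critical value: ±1.960
p-value = 0.1460
Decision: fail to reject H₀

Answer: z = 1.4538, fail to reject H₀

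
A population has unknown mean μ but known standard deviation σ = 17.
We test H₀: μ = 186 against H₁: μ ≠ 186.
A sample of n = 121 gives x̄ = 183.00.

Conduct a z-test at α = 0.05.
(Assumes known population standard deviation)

Standard error: SE = σ/√n = 17/√121 = 1.5455
z-statistic: z = (x̄ - μ₀)/SE = (183.00 - 186)/1.5455 = -1.9411
Critical value: ±1.960
p-value = 0.0522
Decision: fail to reject H₀

Answer: z = -1.9411, fail to reject H₀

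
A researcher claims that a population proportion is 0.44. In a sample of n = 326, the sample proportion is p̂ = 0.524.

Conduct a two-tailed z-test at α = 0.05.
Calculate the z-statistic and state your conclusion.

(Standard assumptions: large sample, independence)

Answer: z = 3.0554, reject H₀

Derivation:
H₀: p = 0.44, H₁: p ≠ 0.44
Standard error: SE = √(p₀(1-p₀)/n) = √(0.44×0.56/326) = 0.027492
z-statistic: z = (p̂ - p₀)/SE = (0.524 - 0.44)/0.027492 = 3.0554
Critical value: z_0.025 = ±1.960
p-value = 0.0022
Decision: reject H₀ at α = 0.05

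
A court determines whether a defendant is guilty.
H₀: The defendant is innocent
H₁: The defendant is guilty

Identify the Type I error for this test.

A Type I error (probability α) occurs when we reject a true H₀.
A Type II error (probability β) occurs when we fail to reject a false H₀.

Answer: Convicting an innocent person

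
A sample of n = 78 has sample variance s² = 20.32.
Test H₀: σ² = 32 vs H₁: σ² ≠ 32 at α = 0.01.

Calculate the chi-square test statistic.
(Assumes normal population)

Answer: χ² = 48.8950, fail to reject H₀

Derivation:
df = n - 1 = 77
χ² = (n-1)s²/σ₀² = 77×20.32/32 = 48.8950
Critical values: χ²_{0.995,77} = 48.788, χ²_{0.005,77} = 112.704
Rejection region: χ² < 48.788 or χ² > 112.704
Decision: fail to reject H₀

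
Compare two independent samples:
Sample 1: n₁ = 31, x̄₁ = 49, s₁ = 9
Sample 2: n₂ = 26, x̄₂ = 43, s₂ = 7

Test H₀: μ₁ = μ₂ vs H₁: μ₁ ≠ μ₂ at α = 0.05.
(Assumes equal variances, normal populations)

Answer: t = 2.7677, reject H₀

Derivation:
Pooled variance: s²_p = [30×9² + 25×7²]/(55) = 66.4545
s_p = 8.1520
SE = s_p×√(1/n₁ + 1/n₂) = 8.1520×√(1/31 + 1/26) = 2.1679
t = (x̄₁ - x̄₂)/SE = (49 - 43)/2.1679 = 2.7677
df = 55, t-critical = ±2.004
Decision: reject H₀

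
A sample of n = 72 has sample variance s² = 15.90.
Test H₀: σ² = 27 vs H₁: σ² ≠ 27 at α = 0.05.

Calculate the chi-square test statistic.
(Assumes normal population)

df = n - 1 = 71
χ² = (n-1)s²/σ₀² = 71×15.90/27 = 41.8111
Critical values: χ²_{0.975,71} = 49.592, χ²_{0.025,71} = 96.189
Rejection region: χ² < 49.592 or χ² > 96.189
Decision: reject H₀

Answer: χ² = 41.8111, reject H₀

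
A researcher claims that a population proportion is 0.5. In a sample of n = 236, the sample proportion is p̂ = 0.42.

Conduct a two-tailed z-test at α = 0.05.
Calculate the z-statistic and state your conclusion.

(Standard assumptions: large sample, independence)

Answer: z = -2.4580, reject H₀

Derivation:
H₀: p = 0.5, H₁: p ≠ 0.5
Standard error: SE = √(p₀(1-p₀)/n) = √(0.5×0.5/236) = 0.032547
z-statistic: z = (p̂ - p₀)/SE = (0.42 - 0.5)/0.032547 = -2.4580
Critical value: z_0.025 = ±1.960
p-value = 0.0140
Decision: reject H₀ at α = 0.05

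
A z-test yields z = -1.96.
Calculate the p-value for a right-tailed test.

For z = -1.96:
p = P(Z > -1.96) = 1 - Φ(-1.96) = 0.9750

Answer: p-value ≈ 0.9750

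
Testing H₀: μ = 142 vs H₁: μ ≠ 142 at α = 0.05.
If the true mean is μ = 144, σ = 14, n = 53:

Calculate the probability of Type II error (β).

SE = σ/√n = 14/√53 = 1.9230
Critical values: μ₀ ± z_0.025×SE = 142 ± 1.960×1.9230
Acceptance region: (138.2309, 145.7691)
Under H₁ (μ = 144): z_high = (145.7691 - 144)/1.9230 = 0.9200, z_low = (138.2309 - 144)/1.9230 = -3.0001
β = P(not reject | H₁) = Φ(0.9200) - Φ(-3.0001) ≈ 0.8199

Answer: β ≈ 0.8199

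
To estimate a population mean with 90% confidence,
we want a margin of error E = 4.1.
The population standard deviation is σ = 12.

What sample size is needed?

z_0.05 = 1.645
n = (z×σ/E)² = (1.645×12/4.1)²
n = 23.1807
Round up: n = 24

Answer: n = 24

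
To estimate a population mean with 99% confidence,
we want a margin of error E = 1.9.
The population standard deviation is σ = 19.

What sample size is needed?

z_0.005 = 2.576
n = (z×σ/E)² = (2.576×19/1.9)²
n = 663.5776
Round up: n = 664

Answer: n = 664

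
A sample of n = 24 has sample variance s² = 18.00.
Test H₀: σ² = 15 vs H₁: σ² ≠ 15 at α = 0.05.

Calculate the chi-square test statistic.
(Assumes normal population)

Answer: χ² = 27.6000, fail to reject H₀

Derivation:
df = n - 1 = 23
χ² = (n-1)s²/σ₀² = 23×18.00/15 = 27.6000
Critical values: χ²_{0.975,23} = 11.689, χ²_{0.025,23} = 38.076
Rejection region: χ² < 11.689 or χ² > 38.076
Decision: fail to reject H₀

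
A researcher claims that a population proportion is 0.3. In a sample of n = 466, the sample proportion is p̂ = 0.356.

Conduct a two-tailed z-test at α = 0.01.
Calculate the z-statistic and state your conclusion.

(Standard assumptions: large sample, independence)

Answer: z = 2.6380, reject H₀

Derivation:
H₀: p = 0.3, H₁: p ≠ 0.3
Standard error: SE = √(p₀(1-p₀)/n) = √(0.3×0.7/466) = 0.021228
z-statistic: z = (p̂ - p₀)/SE = (0.356 - 0.3)/0.021228 = 2.6380
Critical value: z_0.005 = ±2.576
p-value = 0.0083
Decision: reject H₀ at α = 0.01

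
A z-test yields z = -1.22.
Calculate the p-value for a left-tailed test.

For z = -1.22:
p = P(Z < -1.22) = Φ(-1.22) = 0.1112

Answer: p-value ≈ 0.1112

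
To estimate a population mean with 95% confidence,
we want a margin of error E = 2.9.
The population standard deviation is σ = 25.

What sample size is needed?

Answer: n = 286

Derivation:
z_0.025 = 1.960
n = (z×σ/E)² = (1.960×25/2.9)²
n = 285.4935
Round up: n = 286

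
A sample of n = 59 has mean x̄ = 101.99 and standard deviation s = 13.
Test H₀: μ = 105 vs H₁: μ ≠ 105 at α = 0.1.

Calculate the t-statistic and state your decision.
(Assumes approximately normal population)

Answer: t = -1.7784, reject H₀

Derivation:
df = n - 1 = 58
SE = s/√n = 13/√59 = 1.6925
t = (x̄ - μ₀)/SE = (101.99 - 105)/1.6925 = -1.7784
Critical value: t_{0.05,58} = ±1.672
p-value ≈ 0.0806
Decision: reject H₀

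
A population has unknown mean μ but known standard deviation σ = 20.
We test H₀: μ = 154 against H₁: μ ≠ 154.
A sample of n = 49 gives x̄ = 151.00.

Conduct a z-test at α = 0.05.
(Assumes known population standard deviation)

Answer: z = -1.0500, fail to reject H₀

Derivation:
Standard error: SE = σ/√n = 20/√49 = 2.8571
z-statistic: z = (x̄ - μ₀)/SE = (151.00 - 154)/2.8571 = -1.0500
Critical value: ±1.960
p-value = 0.2937
Decision: fail to reject H₀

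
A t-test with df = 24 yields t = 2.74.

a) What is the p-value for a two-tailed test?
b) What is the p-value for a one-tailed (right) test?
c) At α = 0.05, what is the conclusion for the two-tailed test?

Using t-distribution with df = 24:
a) Two-tailed: p = 2×P(T > 2.74) = 0.0114
b) One-tailed: p = P(T > 2.74) = 0.0057
c) 0.0114 < 0.05, reject H₀

Answer: a) 0.0114, b) 0.0057, c) reject H₀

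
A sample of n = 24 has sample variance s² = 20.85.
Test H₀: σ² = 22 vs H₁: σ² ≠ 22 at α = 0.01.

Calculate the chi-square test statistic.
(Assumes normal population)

df = n - 1 = 23
χ² = (n-1)s²/σ₀² = 23×20.85/22 = 21.7977
Critical values: χ²_{0.995,23} = 9.260, χ²_{0.005,23} = 44.181
Rejection region: χ² < 9.260 or χ² > 44.181
Decision: fail to reject H₀

Answer: χ² = 21.7977, fail to reject H₀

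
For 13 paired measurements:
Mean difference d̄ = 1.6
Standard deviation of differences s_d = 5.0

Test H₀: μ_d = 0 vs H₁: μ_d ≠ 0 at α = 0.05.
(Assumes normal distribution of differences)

df = n - 1 = 12
SE = s_d/√n = 5.0/√13 = 1.3868
t = d̄/SE = 1.6/1.3868 = 1.1537
Critical value: t_{0.025,12} = ±2.179
p-value ≈ 0.2711
Decision: fail to reject H₀

Answer: t = 1.1537, fail to reject H₀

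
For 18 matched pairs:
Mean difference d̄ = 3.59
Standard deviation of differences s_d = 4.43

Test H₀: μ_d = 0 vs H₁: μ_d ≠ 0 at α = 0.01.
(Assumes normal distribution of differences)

Answer: t = 3.4380, reject H₀

Derivation:
df = n - 1 = 17
SE = s_d/√n = 4.43/√18 = 1.0442
t = d̄/SE = 3.59/1.0442 = 3.4380
Critical value: t_{0.005,17} = ±2.898
p-value ≈ 0.0031
Decision: reject H₀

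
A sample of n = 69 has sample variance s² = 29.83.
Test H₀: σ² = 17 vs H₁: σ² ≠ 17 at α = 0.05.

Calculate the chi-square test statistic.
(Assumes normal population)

df = n - 1 = 68
χ² = (n-1)s²/σ₀² = 68×29.83/17 = 119.3200
Critical values: χ²_{0.975,68} = 47.092, χ²_{0.025,68} = 92.689
Rejection region: χ² < 47.092 or χ² > 92.689
Decision: reject H₀

Answer: χ² = 119.3200, reject H₀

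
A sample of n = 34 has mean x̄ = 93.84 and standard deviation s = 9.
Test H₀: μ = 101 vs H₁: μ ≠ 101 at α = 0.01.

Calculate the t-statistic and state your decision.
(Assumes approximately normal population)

df = n - 1 = 33
SE = s/√n = 9/√34 = 1.5435
t = (x̄ - μ₀)/SE = (93.84 - 101)/1.5435 = -4.6388
Critical value: t_{0.005,33} = ±2.733
p-value ≈ 0.0001
Decision: reject H₀

Answer: t = -4.6388, reject H₀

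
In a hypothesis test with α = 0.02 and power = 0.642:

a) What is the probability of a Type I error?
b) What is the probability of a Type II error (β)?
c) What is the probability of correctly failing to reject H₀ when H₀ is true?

Answer: a) 0.02, b) 0.358, c) 0.98

Derivation:
a) Type I error probability = α = 0.02
b) Power = P(reject H₀ | H₁ true) = 1 - β = 0.642, so Type II error probability = β = 1 - Power = 0.358
c) P(fail to reject H₀ | H₀ true) = 1 - α = 0.98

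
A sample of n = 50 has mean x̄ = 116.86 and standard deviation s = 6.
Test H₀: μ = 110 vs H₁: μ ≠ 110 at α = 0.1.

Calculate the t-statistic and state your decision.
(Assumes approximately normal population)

Answer: t = 8.0849, reject H₀

Derivation:
df = n - 1 = 49
SE = s/√n = 6/√50 = 0.8485
t = (x̄ - μ₀)/SE = (116.86 - 110)/0.8485 = 8.0849
Critical value: t_{0.05,49} = ±1.677
p-value < 0.0001
Decision: reject H₀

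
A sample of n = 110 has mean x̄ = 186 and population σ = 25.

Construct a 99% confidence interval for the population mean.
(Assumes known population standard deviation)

Answer: (179.8596, 192.1404)

Derivation:
Confidence level: 99%, α = 0.01
z_0.005 = 2.576
SE = σ/√n = 25/√110 = 2.3837
Margin of error = 2.576 × 2.3837 = 6.1404
CI: x̄ ± margin = 186 ± 6.1404
CI: (179.8596, 192.1404)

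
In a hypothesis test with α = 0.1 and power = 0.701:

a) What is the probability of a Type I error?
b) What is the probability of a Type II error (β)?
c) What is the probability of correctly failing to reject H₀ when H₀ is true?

a) Type I error probability = α = 0.1
b) Power = P(reject H₀ | H₁ true) = 1 - β = 0.701, so Type II error probability = β = 1 - Power = 0.299
c) P(fail to reject H₀ | H₀ true) = 1 - α = 0.9

Answer: a) 0.1, b) 0.299, c) 0.9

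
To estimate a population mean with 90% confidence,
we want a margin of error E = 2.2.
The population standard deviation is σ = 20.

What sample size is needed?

Answer: n = 224

Derivation:
z_0.05 = 1.645
n = (z×σ/E)² = (1.645×20/2.2)²
n = 223.6384
Round up: n = 224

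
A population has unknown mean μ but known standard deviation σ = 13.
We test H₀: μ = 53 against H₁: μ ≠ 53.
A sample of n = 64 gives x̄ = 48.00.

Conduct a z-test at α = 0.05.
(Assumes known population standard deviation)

Standard error: SE = σ/√n = 13/√64 = 1.6250
z-statistic: z = (x̄ - μ₀)/SE = (48.00 - 53)/1.6250 = -3.0769
Critical value: ±1.960
p-value = 0.0021
Decision: reject H₀

Answer: z = -3.0769, reject H₀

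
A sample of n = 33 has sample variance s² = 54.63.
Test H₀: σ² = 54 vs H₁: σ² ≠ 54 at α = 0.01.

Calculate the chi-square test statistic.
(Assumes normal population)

df = n - 1 = 32
χ² = (n-1)s²/σ₀² = 32×54.63/54 = 32.3733
Critical values: χ²_{0.995,32} = 15.134, χ²_{0.005,32} = 56.328
Rejection region: χ² < 15.134 or χ² > 56.328
Decision: fail to reject H₀

Answer: χ² = 32.3733, fail to reject H₀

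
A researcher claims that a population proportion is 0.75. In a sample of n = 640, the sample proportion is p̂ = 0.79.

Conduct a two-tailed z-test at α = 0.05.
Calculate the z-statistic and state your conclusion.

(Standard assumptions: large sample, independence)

H₀: p = 0.75, H₁: p ≠ 0.75
Standard error: SE = √(p₀(1-p₀)/n) = √(0.75×0.25/640) = 0.017116
z-statistic: z = (p̂ - p₀)/SE = (0.79 - 0.75)/0.017116 = 2.3370
Critical value: z_0.025 = ±1.960
p-value = 0.0194
Decision: reject H₀ at α = 0.05

Answer: z = 2.3370, reject H₀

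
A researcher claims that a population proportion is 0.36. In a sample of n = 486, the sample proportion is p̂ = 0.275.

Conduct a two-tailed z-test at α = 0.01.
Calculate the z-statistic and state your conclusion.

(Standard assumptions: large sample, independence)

Answer: z = -3.9039, reject H₀

Derivation:
H₀: p = 0.36, H₁: p ≠ 0.36
Standard error: SE = √(p₀(1-p₀)/n) = √(0.36×0.64/486) = 0.021773
z-statistic: z = (p̂ - p₀)/SE = (0.275 - 0.36)/0.021773 = -3.9039
Critical value: z_0.005 = ±2.576
p-value = 0.0001
Decision: reject H₀ at α = 0.01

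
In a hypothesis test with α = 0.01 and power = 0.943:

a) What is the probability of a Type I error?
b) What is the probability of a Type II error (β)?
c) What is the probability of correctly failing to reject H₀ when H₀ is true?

a) Type I error probability = α = 0.01
b) Power = P(reject H₀ | H₁ true) = 1 - β = 0.943, so Type II error probability = β = 1 - Power = 0.057
c) P(fail to reject H₀ | H₀ true) = 1 - α = 0.99

Answer: a) 0.01, b) 0.057, c) 0.99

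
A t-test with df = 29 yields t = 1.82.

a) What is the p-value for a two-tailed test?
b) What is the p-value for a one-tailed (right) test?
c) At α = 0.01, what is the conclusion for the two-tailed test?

Answer: a) 0.0791, b) 0.0395, c) fail to reject H₀

Derivation:
Using t-distribution with df = 29:
a) Two-tailed: p = 2×P(T > 1.82) = 0.0791
b) One-tailed: p = P(T > 1.82) = 0.0395
c) 0.0791 ≥ 0.01, fail to reject H₀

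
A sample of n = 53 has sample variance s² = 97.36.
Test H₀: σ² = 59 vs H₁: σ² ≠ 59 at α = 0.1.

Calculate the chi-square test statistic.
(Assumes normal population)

Answer: χ² = 85.8088, reject H₀

Derivation:
df = n - 1 = 52
χ² = (n-1)s²/σ₀² = 52×97.36/59 = 85.8088
Critical values: χ²_{0.95,52} = 36.437, χ²_{0.05,52} = 69.832
Rejection region: χ² < 36.437 or χ² > 69.832
Decision: reject H₀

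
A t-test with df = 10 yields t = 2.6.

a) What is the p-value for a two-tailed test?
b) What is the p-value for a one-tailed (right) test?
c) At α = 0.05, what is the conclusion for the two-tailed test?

Using t-distribution with df = 10:
a) Two-tailed: p = 2×P(T > 2.6) = 0.0265
b) One-tailed: p = P(T > 2.6) = 0.0132
c) 0.0265 < 0.05, reject H₀

Answer: a) 0.0265, b) 0.0132, c) reject H₀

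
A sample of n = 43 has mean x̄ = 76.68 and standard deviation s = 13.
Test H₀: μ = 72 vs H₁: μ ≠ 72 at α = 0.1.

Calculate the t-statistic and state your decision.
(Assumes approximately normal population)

df = n - 1 = 42
SE = s/√n = 13/√43 = 1.9825
t = (x̄ - μ₀)/SE = (76.68 - 72)/1.9825 = 2.3607
Critical value: t_{0.05,42} = ±1.682
p-value ≈ 0.0230
Decision: reject H₀

Answer: t = 2.3607, reject H₀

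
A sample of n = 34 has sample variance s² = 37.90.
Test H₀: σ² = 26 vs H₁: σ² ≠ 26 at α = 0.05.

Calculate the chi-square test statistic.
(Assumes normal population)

Answer: χ² = 48.1038, fail to reject H₀

Derivation:
df = n - 1 = 33
χ² = (n-1)s²/σ₀² = 33×37.90/26 = 48.1038
Critical values: χ²_{0.975,33} = 19.047, χ²_{0.025,33} = 50.725
Rejection region: χ² < 19.047 or χ² > 50.725
Decision: fail to reject H₀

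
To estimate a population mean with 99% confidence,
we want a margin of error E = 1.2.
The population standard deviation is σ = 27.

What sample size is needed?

z_0.005 = 2.576
n = (z×σ/E)² = (2.576×27/1.2)²
n = 3359.3616
Round up: n = 3360

Answer: n = 3360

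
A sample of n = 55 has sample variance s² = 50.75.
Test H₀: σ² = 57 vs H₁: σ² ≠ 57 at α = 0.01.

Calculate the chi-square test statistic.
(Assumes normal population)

Answer: χ² = 48.0789, fail to reject H₀

Derivation:
df = n - 1 = 54
χ² = (n-1)s²/σ₀² = 54×50.75/57 = 48.0789
Critical values: χ²_{0.995,54} = 30.981, χ²_{0.005,54} = 84.502
Rejection region: χ² < 30.981 or χ² > 84.502
Decision: fail to reject H₀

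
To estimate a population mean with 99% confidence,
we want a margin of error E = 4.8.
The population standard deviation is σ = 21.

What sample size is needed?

Answer: n = 128

Derivation:
z_0.005 = 2.576
n = (z×σ/E)² = (2.576×21/4.8)²
n = 127.0129
Round up: n = 128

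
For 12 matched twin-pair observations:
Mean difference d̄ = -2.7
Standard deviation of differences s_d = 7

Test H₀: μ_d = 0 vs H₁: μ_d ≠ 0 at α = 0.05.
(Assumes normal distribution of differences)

Answer: t = -1.3362, fail to reject H₀

Derivation:
df = n - 1 = 11
SE = s_d/√n = 7/√12 = 2.0207
t = d̄/SE = -2.7/2.0207 = -1.3362
Critical value: t_{0.025,11} = ±2.201
p-value ≈ 0.2085
Decision: fail to reject H₀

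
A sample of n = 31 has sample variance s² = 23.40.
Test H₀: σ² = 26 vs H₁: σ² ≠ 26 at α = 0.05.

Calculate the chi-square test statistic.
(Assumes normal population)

Answer: χ² = 27.0000, fail to reject H₀

Derivation:
df = n - 1 = 30
χ² = (n-1)s²/σ₀² = 30×23.40/26 = 27.0000
Critical values: χ²_{0.975,30} = 16.791, χ²_{0.025,30} = 46.979
Rejection region: χ² < 16.791 or χ² > 46.979
Decision: fail to reject H₀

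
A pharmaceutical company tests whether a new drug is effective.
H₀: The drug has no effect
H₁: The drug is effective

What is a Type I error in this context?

Answer: Concluding the drug is effective when it actually has no effect

Derivation:
A Type I error (probability α) occurs when we reject a true H₀.
A Type II error (probability β) occurs when we fail to reject a false H₀.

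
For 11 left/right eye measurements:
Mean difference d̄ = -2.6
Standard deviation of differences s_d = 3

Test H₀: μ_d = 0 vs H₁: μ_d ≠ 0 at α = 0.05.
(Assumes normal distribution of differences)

df = n - 1 = 10
SE = s_d/√n = 3/√11 = 0.9045
t = d̄/SE = -2.6/0.9045 = -2.8745
Critical value: t_{0.025,10} = ±2.228
p-value ≈ 0.0165
Decision: reject H₀

Answer: t = -2.8745, reject H₀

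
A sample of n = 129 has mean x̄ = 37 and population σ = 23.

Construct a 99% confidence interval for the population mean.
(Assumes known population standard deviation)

Answer: (31.7836, 42.2164)

Derivation:
Confidence level: 99%, α = 0.01
z_0.005 = 2.576
SE = σ/√n = 23/√129 = 2.0250
Margin of error = 2.576 × 2.0250 = 5.2164
CI: x̄ ± margin = 37 ± 5.2164
CI: (31.7836, 42.2164)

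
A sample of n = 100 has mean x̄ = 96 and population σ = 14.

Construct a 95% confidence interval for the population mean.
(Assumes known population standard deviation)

Confidence level: 95%, α = 0.05
z_0.025 = 1.960
SE = σ/√n = 14/√100 = 1.4000
Margin of error = 1.960 × 1.4000 = 2.7440
CI: x̄ ± margin = 96 ± 2.7440
CI: (93.2560, 98.7440)

Answer: (93.2560, 98.7440)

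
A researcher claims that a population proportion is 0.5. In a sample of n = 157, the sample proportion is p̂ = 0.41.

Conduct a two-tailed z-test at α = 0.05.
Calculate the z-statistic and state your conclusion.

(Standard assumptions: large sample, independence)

H₀: p = 0.5, H₁: p ≠ 0.5
Standard error: SE = √(p₀(1-p₀)/n) = √(0.5×0.5/157) = 0.039904
z-statistic: z = (p̂ - p₀)/SE = (0.41 - 0.5)/0.039904 = -2.2554
Critical value: z_0.025 = ±1.960
p-value = 0.0241
Decision: reject H₀ at α = 0.05

Answer: z = -2.2554, reject H₀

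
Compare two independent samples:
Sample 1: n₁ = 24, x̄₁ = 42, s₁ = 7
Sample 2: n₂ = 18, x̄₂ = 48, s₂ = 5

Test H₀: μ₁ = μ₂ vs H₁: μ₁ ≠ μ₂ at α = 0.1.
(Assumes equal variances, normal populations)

Answer: t = -3.0893, reject H₀

Derivation:
Pooled variance: s²_p = [23×7² + 17×5²]/(40) = 38.8000
s_p = 6.2290
SE = s_p×√(1/n₁ + 1/n₂) = 6.2290×√(1/24 + 1/18) = 1.9422
t = (x̄₁ - x̄₂)/SE = (42 - 48)/1.9422 = -3.0893
df = 40, t-critical = ±1.684
Decision: reject H₀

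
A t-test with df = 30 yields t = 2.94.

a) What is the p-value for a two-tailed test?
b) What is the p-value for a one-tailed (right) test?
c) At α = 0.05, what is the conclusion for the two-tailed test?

Answer: a) 0.0063, b) 0.0031, c) reject H₀

Derivation:
Using t-distribution with df = 30:
a) Two-tailed: p = 2×P(T > 2.94) = 0.0063
b) One-tailed: p = P(T > 2.94) = 0.0031
c) 0.0063 < 0.05, reject H₀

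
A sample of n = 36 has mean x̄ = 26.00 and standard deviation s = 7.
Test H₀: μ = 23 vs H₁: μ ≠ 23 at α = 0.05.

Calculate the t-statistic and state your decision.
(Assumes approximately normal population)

df = n - 1 = 35
SE = s/√n = 7/√36 = 1.1667
t = (x̄ - μ₀)/SE = (26.00 - 23)/1.1667 = 2.5714
Critical value: t_{0.025,35} = ±2.030
p-value ≈ 0.0145
Decision: reject H₀

Answer: t = 2.5714, reject H₀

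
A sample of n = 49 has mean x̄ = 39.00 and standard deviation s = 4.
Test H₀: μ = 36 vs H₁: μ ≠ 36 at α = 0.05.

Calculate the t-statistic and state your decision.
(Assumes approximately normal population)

Answer: t = 5.2503, reject H₀

Derivation:
df = n - 1 = 48
SE = s/√n = 4/√49 = 0.5714
t = (x̄ - μ₀)/SE = (39.00 - 36)/0.5714 = 5.2503
Critical value: t_{0.025,48} = ±2.011
p-value < 0.0001
Decision: reject H₀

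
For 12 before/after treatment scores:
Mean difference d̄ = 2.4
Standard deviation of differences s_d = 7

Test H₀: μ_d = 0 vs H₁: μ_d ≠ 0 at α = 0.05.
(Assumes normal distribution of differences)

Answer: t = 1.1877, fail to reject H₀

Derivation:
df = n - 1 = 11
SE = s_d/√n = 7/√12 = 2.0207
t = d̄/SE = 2.4/2.0207 = 1.1877
Critical value: t_{0.025,11} = ±2.201
p-value ≈ 0.2600
Decision: fail to reject H₀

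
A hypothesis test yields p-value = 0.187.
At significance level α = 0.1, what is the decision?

Answer: fail to reject H₀

Derivation:
Compare p-value to α:
0.187 ≥ 0.1
Decision: fail to reject H₀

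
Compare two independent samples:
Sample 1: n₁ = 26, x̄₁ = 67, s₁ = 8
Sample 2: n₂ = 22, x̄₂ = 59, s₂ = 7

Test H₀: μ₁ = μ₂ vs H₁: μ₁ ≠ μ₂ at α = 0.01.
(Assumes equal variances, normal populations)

Answer: t = 3.6530, reject H₀

Derivation:
Pooled variance: s²_p = [25×8² + 21×7²]/(46) = 57.1522
s_p = 7.5599
SE = s_p×√(1/n₁ + 1/n₂) = 7.5599×√(1/26 + 1/22) = 2.1900
t = (x̄₁ - x̄₂)/SE = (67 - 59)/2.1900 = 3.6530
df = 46, t-critical = ±2.687
Decision: reject H₀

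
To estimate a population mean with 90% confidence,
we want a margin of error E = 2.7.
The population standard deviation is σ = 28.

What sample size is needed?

Answer: n = 292

Derivation:
z_0.05 = 1.645
n = (z×σ/E)² = (1.645×28/2.7)²
n = 291.0183
Round up: n = 292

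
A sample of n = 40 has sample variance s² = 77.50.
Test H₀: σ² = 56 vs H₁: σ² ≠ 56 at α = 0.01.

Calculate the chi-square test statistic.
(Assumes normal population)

df = n - 1 = 39
χ² = (n-1)s²/σ₀² = 39×77.50/56 = 53.9732
Critical values: χ²_{0.995,39} = 19.996, χ²_{0.005,39} = 65.476
Rejection region: χ² < 19.996 or χ² > 65.476
Decision: fail to reject H₀

Answer: χ² = 53.9732, fail to reject H₀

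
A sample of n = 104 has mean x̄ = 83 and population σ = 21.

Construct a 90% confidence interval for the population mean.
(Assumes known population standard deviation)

Confidence level: 90%, α = 0.1
z_0.05 = 1.645
SE = σ/√n = 21/√104 = 2.0592
Margin of error = 1.645 × 2.0592 = 3.3874
CI: x̄ ± margin = 83 ± 3.3874
CI: (79.6126, 86.3874)

Answer: (79.6126, 86.3874)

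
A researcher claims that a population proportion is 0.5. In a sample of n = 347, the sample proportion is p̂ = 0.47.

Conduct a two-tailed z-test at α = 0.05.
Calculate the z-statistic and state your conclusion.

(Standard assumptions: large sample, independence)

Answer: z = -1.1177, fail to reject H₀

Derivation:
H₀: p = 0.5, H₁: p ≠ 0.5
Standard error: SE = √(p₀(1-p₀)/n) = √(0.5×0.5/347) = 0.026841
z-statistic: z = (p̂ - p₀)/SE = (0.47 - 0.5)/0.026841 = -1.1177
Critical value: z_0.025 = ±1.960
p-value = 0.2637
Decision: fail to reject H₀ at α = 0.05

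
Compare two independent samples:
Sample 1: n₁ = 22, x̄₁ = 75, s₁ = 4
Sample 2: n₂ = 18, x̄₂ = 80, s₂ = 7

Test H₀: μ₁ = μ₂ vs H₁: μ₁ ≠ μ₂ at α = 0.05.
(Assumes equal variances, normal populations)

Pooled variance: s²_p = [21×4² + 17×7²]/(38) = 30.7632
s_p = 5.5465
SE = s_p×√(1/n₁ + 1/n₂) = 5.5465×√(1/22 + 1/18) = 1.7628
t = (x̄₁ - x̄₂)/SE = (75 - 80)/1.7628 = -2.8364
df = 38, t-critical = ±2.024
Decision: reject H₀

Answer: t = -2.8364, reject H₀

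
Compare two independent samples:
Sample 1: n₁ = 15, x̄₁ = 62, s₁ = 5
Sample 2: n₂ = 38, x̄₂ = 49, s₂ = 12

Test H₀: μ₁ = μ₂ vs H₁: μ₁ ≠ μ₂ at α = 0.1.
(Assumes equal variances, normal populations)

Pooled variance: s²_p = [14×5² + 37×12²]/(51) = 111.3333
s_p = 10.5515
SE = s_p×√(1/n₁ + 1/n₂) = 10.5515×√(1/15 + 1/38) = 3.2175
t = (x̄₁ - x̄₂)/SE = (62 - 49)/3.2175 = 4.0404
df = 51, t-critical = ±1.675
Decision: reject H₀

Answer: t = 4.0404, reject H₀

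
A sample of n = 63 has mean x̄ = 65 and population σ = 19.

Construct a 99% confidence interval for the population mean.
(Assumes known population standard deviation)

Confidence level: 99%, α = 0.01
z_0.005 = 2.576
SE = σ/√n = 19/√63 = 2.3938
Margin of error = 2.576 × 2.3938 = 6.1664
CI: x̄ ± margin = 65 ± 6.1664
CI: (58.8336, 71.1664)

Answer: (58.8336, 71.1664)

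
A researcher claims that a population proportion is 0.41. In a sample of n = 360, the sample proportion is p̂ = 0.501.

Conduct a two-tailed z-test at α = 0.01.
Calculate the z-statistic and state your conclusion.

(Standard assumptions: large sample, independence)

Answer: z = 3.5105, reject H₀

Derivation:
H₀: p = 0.41, H₁: p ≠ 0.41
Standard error: SE = √(p₀(1-p₀)/n) = √(0.41×0.59/360) = 0.025922
z-statistic: z = (p̂ - p₀)/SE = (0.501 - 0.41)/0.025922 = 3.5105
Critical value: z_0.005 = ±2.576
p-value = 0.0004
Decision: reject H₀ at α = 0.01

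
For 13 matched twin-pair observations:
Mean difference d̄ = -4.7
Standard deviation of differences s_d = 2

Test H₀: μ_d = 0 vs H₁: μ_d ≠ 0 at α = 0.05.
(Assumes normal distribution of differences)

df = n - 1 = 12
SE = s_d/√n = 2/√13 = 0.5547
t = d̄/SE = -4.7/0.5547 = -8.4730
Critical value: t_{0.025,12} = ±2.179
p-value < 0.0001
Decision: reject H₀

Answer: t = -8.4730, reject H₀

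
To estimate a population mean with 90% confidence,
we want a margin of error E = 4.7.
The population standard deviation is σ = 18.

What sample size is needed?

Answer: n = 40

Derivation:
z_0.05 = 1.645
n = (z×σ/E)² = (1.645×18/4.7)²
n = 39.6900
Round up: n = 40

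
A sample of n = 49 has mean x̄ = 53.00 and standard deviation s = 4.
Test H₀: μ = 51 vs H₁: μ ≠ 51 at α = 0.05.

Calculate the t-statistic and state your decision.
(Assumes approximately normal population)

Answer: t = 3.5002, reject H₀

Derivation:
df = n - 1 = 48
SE = s/√n = 4/√49 = 0.5714
t = (x̄ - μ₀)/SE = (53.00 - 51)/0.5714 = 3.5002
Critical value: t_{0.025,48} = ±2.011
p-value ≈ 0.0010
Decision: reject H₀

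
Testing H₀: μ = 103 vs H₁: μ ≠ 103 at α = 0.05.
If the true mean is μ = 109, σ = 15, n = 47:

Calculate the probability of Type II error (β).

SE = σ/√n = 15/√47 = 2.1880
Critical values: μ₀ ± z_0.025×SE = 103 ± 1.960×2.1880
Acceptance region: (98.7115, 107.2885)
Under H₁ (μ = 109): z_high = (107.2885 - 109)/2.1880 = -0.7822, z_low = (98.7115 - 109)/2.1880 = -4.7022
β = P(not reject | H₁) = Φ(-0.7822) - Φ(-4.7022) ≈ 0.2170

Answer: β ≈ 0.2170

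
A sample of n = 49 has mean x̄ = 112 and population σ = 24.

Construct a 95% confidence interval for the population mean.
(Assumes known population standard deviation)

Confidence level: 95%, α = 0.05
z_0.025 = 1.960
SE = σ/√n = 24/√49 = 3.4286
Margin of error = 1.960 × 3.4286 = 6.7201
CI: x̄ ± margin = 112 ± 6.7201
CI: (105.2799, 118.7201)

Answer: (105.2799, 118.7201)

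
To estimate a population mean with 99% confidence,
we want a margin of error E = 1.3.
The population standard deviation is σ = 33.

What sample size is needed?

Answer: n = 4276

Derivation:
z_0.005 = 2.576
n = (z×σ/E)² = (2.576×33/1.3)²
n = 4275.9527
Round up: n = 4276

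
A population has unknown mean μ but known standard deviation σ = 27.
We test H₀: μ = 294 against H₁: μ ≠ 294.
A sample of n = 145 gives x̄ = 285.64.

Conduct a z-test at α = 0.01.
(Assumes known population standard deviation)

Answer: z = -3.7285, reject H₀

Derivation:
Standard error: SE = σ/√n = 27/√145 = 2.2422
z-statistic: z = (x̄ - μ₀)/SE = (285.64 - 294)/2.2422 = -3.7285
Critical value: ±2.576
p-value = 0.0002
Decision: reject H₀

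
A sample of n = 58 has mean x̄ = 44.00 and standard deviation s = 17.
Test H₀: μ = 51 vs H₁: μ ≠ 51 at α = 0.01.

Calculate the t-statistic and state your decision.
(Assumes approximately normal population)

Answer: t = -3.1359, reject H₀

Derivation:
df = n - 1 = 57
SE = s/√n = 17/√58 = 2.2322
t = (x̄ - μ₀)/SE = (44.00 - 51)/2.2322 = -3.1359
Critical value: t_{0.005,57} = ±2.665
p-value ≈ 0.0027
Decision: reject H₀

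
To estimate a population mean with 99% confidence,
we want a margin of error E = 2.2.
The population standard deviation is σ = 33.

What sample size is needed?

Answer: n = 1494

Derivation:
z_0.005 = 2.576
n = (z×σ/E)² = (2.576×33/2.2)²
n = 1493.0496
Round up: n = 1494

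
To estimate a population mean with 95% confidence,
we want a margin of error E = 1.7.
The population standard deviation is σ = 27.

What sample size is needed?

z_0.025 = 1.960
n = (z×σ/E)² = (1.960×27/1.7)²
n = 969.0403
Round up: n = 970

Answer: n = 970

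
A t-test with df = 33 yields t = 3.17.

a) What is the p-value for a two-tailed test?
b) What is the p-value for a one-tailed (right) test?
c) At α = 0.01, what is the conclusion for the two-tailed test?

Answer: a) 0.0033, b) 0.0016, c) reject H₀

Derivation:
Using t-distribution with df = 33:
a) Two-tailed: p = 2×P(T > 3.17) = 0.0033
b) One-tailed: p = P(T > 3.17) = 0.0016
c) 0.0033 < 0.01, reject H₀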